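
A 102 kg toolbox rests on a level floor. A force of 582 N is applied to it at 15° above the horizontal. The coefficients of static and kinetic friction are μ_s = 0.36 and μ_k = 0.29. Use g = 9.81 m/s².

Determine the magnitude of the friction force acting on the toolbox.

f ≈ 246 N

N = m g − P sin α = 1001 − 582×sin 15° = 850 N.
Horizontally, friction must balance P cos α = 562.2 N.
μ_s N = 0.36 × 850 = 306 N.
The required friction exceeds μ_s N, so the toolbox moves and f = μ_k N = 246 N.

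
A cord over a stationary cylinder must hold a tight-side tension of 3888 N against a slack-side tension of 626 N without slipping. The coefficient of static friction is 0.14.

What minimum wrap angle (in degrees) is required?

T₂/T₁ = e^{μβ} → β = ln(T₂/T₁)/μ.
β = ln(3888/626)/0.14 = 1.826/0.14 = 13.04 rad.
In degrees: β = 13.04 × 180/π = 747°.

β_min ≈ 747°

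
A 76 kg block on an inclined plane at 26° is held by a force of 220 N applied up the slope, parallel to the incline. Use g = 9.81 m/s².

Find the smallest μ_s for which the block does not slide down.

μ_s,min ≈ 0.159

N = m g cos θ = 670.1 N.
Friction must make up the shortfall along the incline: f = m g sin θ − P = 326.8 − 220 = 106.8 N.
At the threshold f = μ_s N, so μ_s,min = 106.8/670.1 = 0.159.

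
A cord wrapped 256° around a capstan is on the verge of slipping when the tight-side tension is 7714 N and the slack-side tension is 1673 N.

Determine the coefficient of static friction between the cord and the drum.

μ ≈ 0.342

T₂/T₁ = e^{μβ} → μ = ln(T₂/T₁)/β.
β = 256° = 4.468 rad.
μ = ln(7714/1673)/4.468 = ln(4.611)/4.468 = 0.342.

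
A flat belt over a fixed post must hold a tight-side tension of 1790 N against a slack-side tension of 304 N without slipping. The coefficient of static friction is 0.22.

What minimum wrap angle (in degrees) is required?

T₂/T₁ = e^{μβ} → β = ln(T₂/T₁)/μ.
β = ln(1790/304)/0.22 = 1.773/0.22 = 8.059 rad.
In degrees: β = 8.059 × 180/π = 462°.

β_min ≈ 462°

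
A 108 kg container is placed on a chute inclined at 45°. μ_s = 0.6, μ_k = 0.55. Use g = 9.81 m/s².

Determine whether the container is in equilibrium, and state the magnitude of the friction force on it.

N = m g cos θ = 749 N.
Down-slope weight component: m g sin θ = 749 N.
μ_s N = 449 N.
749 > 449 N, so it slides; kinetic friction f = μ_k N = 0.55×749 = 412 N.

f ≈ 412 N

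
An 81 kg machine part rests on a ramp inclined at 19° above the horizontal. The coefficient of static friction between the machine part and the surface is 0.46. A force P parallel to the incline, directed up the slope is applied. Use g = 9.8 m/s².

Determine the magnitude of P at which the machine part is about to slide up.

P ≈ 604 N

At impending motion up the slope, friction acts down-slope at its limit: f = μ_s N.
P is parallel to the surface, so N = m g cos θ = 751 N.
Along the incline: P = m g sin θ + μ_s N = 258 + 0.46×751 = 604 N.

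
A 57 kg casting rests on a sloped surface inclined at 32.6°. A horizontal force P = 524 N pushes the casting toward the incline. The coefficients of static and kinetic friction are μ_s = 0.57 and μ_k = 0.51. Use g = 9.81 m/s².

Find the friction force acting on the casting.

Normal direction: N = m g cos θ + P sin θ = 753.4 N.
Along the incline, the net driving force (taking up-slope positive) is P cos θ − m g sin θ = 441.4 − 301.3 = 140.2 N, so equilibrium requires friction f = -140.2 N (down-slope).
Maximum static friction: μ_s N = 0.57 × 753.4 = 429.4 N.
|f_req| = 140.2 ≤ 429.4 N → the casting is in equilibrium; friction equals the required value.

f ≈ 140 N (down the incline)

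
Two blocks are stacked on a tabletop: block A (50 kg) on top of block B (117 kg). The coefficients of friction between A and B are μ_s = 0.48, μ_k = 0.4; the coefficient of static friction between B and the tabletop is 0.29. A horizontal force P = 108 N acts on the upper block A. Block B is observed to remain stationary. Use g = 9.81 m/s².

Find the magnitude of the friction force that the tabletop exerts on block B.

f ≈ 108 N

Normal force at the A–B interface: N₁ = m_A g = 490.5 N.
So the A–B interface can sustain at most μ_s N₁ = 235.4 N of static friction.
Since P = 108 N ≤ 235.4 N, A does not slip on B; friction on A equals P = 108 N.
By Newton's third law B feels 108 N forward from A. With B stationary, the floor's static friction on B balances it: f₂ = 108 N (well within μ_s(m_A+m_B)g = 475.1 N).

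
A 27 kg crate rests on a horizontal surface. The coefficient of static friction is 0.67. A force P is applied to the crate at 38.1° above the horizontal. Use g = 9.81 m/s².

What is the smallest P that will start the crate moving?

N = m g − P sin α (the pull lifts the crate).
At impending slip, P cos α = μ_s N = μ_s (m g − P sin α).
Solving: P (cos α + μ_s sin α) = μ_s m g → P = 0.67×265/(cos 38.1° + 0.67 sin 38.1°) = 177/1.2 = 148 N.

P ≈ 148 N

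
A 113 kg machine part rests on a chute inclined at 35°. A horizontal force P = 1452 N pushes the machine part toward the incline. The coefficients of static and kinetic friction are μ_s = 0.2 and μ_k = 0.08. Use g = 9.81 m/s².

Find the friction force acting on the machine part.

The horizontal push has a component P sin θ into the surface, so N = m g cos θ + P sin θ = 908.1 + 832.8 = 1741 N.
Parallel to the incline: P cos θ − m g sin θ = 1189 − 635.8 = 553.6 N; the friction needed to balance this is 553.6 N acting down the slope.
The limit of static friction is μ_s N = 348.2 N.
|f_req| = 553.6 > 348.2 N → the machine part slides up the incline; f = μ_k N = 0.08 × 1741 = 139 N.

f ≈ 139 N (down the incline)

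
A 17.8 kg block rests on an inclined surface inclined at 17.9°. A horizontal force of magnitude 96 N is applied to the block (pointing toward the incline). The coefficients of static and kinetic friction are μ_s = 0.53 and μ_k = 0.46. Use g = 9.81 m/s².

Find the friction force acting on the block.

f ≈ 37.7 N (down the incline)

Resolve perpendicular to the incline: N = m g cos θ + P sin θ = 17.8×9.81×cos 17.9° + 96×sin 17.9° = 195.7 N.
Parallel to the incline: P cos θ − m g sin θ = 91.35 − 53.67 = 37.68 N; the friction needed to balance this is 37.68 N acting down the slope.
The limit of static friction is μ_s N = 103.7 N.
|f_req| = 37.68 ≤ 103.7 N → the block is in equilibrium; friction equals the required value.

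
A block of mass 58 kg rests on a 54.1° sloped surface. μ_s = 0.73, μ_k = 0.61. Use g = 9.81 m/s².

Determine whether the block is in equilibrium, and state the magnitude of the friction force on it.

N = m g cos θ = 334 N.
Down-slope weight component: m g sin θ = 461 N.
μ_s N = 244 N.
461 > 244 N, so it slides; kinetic friction f = μ_k N = 0.61×334 = 204 N.

f ≈ 204 N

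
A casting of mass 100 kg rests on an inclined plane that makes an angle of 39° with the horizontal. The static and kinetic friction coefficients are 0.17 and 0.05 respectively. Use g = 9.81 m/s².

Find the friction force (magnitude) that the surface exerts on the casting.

f ≈ 38.1 N (up the incline)

Normal force: N = m g cos θ = 100 × 9.81 × cos 39° = 762.4 N.
Along the slope the weight component is m g sin θ = 617.4 N; friction must supply exactly this, acting up-slope.
Static friction can supply at most μ_s N = 129.6 N.
Since |617.4| > 129.6 N, static friction cannot hold it; the casting slides down the incline and kinetic friction applies: f = μ_k N = 0.05 × 762.4 = 38.1 N.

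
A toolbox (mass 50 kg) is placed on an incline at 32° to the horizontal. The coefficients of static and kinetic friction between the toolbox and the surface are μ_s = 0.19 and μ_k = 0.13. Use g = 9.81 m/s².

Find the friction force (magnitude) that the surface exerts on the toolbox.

Normal force: N = m g cos θ = 50 × 9.81 × cos 32° = 416 N.
Along the slope the weight component is m g sin θ = 259.9 N; friction must supply exactly this, acting up-slope.
Maximum static friction available: μ_s N = 0.19 × 416 = 79.03 N.
Since |259.9| > 79.03 N, static friction cannot hold it; the toolbox slides down the incline and kinetic friction applies: f = μ_k N = 0.13 × 416 = 54.1 N.

f ≈ 54.1 N (up the incline)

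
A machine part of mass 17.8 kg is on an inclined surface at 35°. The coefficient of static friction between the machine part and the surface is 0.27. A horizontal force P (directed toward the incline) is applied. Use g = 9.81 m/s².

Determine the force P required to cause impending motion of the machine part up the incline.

P ≈ 209 N

At impending motion up the slope, friction acts down-slope at its limit: f = μ_s N.
Perpendicular to the incline: N = m g cos θ + P sin θ.
Along the incline: P cos θ = m g sin θ + μ_s N = m g sin θ + μ_s (m g cos θ + P sin θ).
Solving, P (cos θ − μ_s sin θ) = m g (sin θ + μ_s cos θ), so P = 17.8×9.81×(sin 35° + 0.27 cos 35°)/(cos 35° − 0.27 sin 35°) = 175×0.7947/0.6643 = 209 N.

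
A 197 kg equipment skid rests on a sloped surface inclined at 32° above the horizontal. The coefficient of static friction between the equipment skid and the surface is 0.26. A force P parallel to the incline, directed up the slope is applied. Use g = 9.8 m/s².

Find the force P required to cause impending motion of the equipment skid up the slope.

P ≈ 1450 N

At impending motion up the slope, friction acts down-slope at its limit: f = μ_s N.
P is parallel to the surface, so N = m g cos θ = 1640 N.
Along the incline: P = m g sin θ + μ_s N = 1020 + 0.26×1640 = 1450 N.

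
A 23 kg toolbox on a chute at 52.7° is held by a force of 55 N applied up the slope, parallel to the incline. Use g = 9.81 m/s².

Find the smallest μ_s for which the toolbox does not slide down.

μ_s,min ≈ 0.91

N = m g cos θ = 136.7 N.
Friction must make up the shortfall along the incline: f = m g sin θ − P = 179.5 − 55 = 124.5 N.
At the threshold f = μ_s N, so μ_s,min = 124.5/136.7 = 0.91.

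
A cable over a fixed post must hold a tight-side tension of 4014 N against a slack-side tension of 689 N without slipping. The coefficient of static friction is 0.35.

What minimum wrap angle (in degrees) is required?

β_min ≈ 288°

T₂/T₁ = e^{μβ} → β = ln(T₂/T₁)/μ.
β = ln(4014/689)/0.35 = 1.762/0.35 = 5.035 rad.
In degrees: β = 5.035 × 180/π = 288°.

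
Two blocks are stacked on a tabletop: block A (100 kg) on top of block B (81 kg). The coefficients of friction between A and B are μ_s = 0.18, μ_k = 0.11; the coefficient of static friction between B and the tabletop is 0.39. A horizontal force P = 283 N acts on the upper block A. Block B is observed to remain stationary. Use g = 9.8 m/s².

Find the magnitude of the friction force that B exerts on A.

Normal force at the A–B interface: N₁ = m_A g = 980 N.
Maximum static friction on A from B: μ_s N₁ = 0.18×980 = 176.4 N.
P = 283 N exceeds that limit, so A slips over B and the interface friction becomes kinetic: f₁ = μ_k N₁ = 0.11×980 = 108 N.
B experiences an equal 108 N forward from A (third law). B is in equilibrium, so the floor supplies f₂ = 108 N of static friction (limit μ_s(m_A+m_B)g = 691.8 N, not exceeded).

f ≈ 108 N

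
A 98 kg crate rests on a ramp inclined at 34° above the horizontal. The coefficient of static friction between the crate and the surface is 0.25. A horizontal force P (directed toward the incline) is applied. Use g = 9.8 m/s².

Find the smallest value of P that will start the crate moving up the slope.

P ≈ 1070 N

At impending motion up the slope, friction acts down-slope at its limit: f = μ_s N.
Perpendicular to the incline: N = m g cos θ + P sin θ.
Along the incline: P cos θ = m g sin θ + μ_s N = m g sin θ + μ_s (m g cos θ + P sin θ).
Solving, P (cos θ − μ_s sin θ) = m g (sin θ + μ_s cos θ), so P = 98×9.8×(sin 34° + 0.25 cos 34°)/(cos 34° − 0.25 sin 34°) = 960×0.7665/0.6892 = 1070 N.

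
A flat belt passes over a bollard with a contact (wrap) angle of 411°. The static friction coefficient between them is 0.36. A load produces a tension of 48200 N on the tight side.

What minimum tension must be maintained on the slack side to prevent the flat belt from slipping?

Capstan equation at impending slip: T_tight/T_slack = e^{μβ}.
β = 411° = 7.173 rad; e^{μβ} = e^{0.36×7.173} = 13.23.
T_slack = T_tight / e^{μβ} = 48200 / 13.23 = 3640 N.

T_min ≈ 3640 N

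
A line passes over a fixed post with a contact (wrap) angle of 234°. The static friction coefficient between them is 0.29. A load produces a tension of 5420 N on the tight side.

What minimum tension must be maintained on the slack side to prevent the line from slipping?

Capstan equation at impending slip: T_tight/T_slack = e^{μβ}.
β = 234° = 4.084 rad; e^{μβ} = e^{0.29×4.084} = 3.269.
T_slack = T_tight / e^{μβ} = 5420 / 3.269 = 1660 N.

T_min ≈ 1660 N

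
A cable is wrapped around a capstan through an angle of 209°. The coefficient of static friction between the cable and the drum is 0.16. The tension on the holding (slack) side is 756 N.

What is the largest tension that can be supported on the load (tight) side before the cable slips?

T_max ≈ 1360 N

At impending slip the capstan equation gives T₂/T₁ = e^{μβ} with β in radians.
β = 209° × π/180 = 3.648 rad.
e^{μβ} = e^{0.16×3.648} = 1.793.
T₂ = T₁ · e^{μβ} = 756 × 1.793 = 1360 N.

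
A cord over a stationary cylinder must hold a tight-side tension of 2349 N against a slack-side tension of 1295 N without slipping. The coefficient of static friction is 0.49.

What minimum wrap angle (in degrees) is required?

β_min ≈ 69.6°

T₂/T₁ = e^{μβ} → β = ln(T₂/T₁)/μ.
β = ln(2349/1295)/0.49 = 0.5955/0.49 = 1.215 rad.
In degrees: β = 1.215 × 180/π = 69.6°.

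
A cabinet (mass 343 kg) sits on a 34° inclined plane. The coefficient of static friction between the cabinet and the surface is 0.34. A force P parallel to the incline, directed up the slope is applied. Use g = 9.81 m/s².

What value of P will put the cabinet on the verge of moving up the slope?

P ≈ 2830 N

At impending motion up the slope, friction acts down-slope at its limit: f = μ_s N.
P is parallel to the surface, so N = m g cos θ = 2790 N.
Along the incline: P = m g sin θ + μ_s N = 1880 + 0.34×2790 = 2830 N.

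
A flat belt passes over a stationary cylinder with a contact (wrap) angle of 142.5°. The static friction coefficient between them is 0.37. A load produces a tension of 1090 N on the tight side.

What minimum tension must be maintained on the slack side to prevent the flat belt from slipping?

Capstan equation at impending slip: T_tight/T_slack = e^{μβ}.
β = 142.5° = 2.487 rad; e^{μβ} = e^{0.37×2.487} = 2.51.
T_slack = T_tight / e^{μβ} = 1090 / 2.51 = 434 N.

T_min ≈ 434 N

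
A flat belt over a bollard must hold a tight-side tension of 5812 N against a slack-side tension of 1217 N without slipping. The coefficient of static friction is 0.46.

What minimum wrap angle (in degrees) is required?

T₂/T₁ = e^{μβ} → β = ln(T₂/T₁)/μ.
β = ln(5812/1217)/0.46 = 1.564/0.46 = 3.399 rad.
In degrees: β = 3.399 × 180/π = 195°.

β_min ≈ 195°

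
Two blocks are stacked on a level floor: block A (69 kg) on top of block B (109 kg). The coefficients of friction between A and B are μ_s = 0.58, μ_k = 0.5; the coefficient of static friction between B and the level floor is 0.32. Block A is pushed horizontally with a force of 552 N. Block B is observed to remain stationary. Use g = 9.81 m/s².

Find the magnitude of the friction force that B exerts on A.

Normal force at the A–B interface: N₁ = m_A g = 676.9 N.
So the A–B interface can sustain at most μ_s N₁ = 392.6 N of static friction.
Since P = 552 N > 392.6 N, A slides on B; the A–B friction is kinetic: f₁ = μ_k N₁ = 0.5×676.9 = 338 N.
B experiences an equal 338 N forward from A (third law). B is in equilibrium, so the floor supplies f₂ = 338 N of static friction (limit μ_s(m_A+m_B)g = 558.8 N, not exceeded).

f ≈ 338 N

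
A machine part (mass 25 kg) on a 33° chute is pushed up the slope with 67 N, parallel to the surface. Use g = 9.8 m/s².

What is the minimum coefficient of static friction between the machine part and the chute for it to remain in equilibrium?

N = m g cos θ = 205.5 N.
Friction must make up the shortfall along the incline: f = m g sin θ − P = 133.4 − 67 = 66.44 N.
At the threshold f = μ_s N, so μ_s,min = 66.44/205.5 = 0.323.

μ_s,min ≈ 0.323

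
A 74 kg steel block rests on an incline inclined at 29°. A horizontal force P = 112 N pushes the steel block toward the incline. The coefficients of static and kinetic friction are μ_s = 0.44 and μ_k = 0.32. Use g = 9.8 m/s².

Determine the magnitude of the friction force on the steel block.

Normal direction: N = m g cos θ + P sin θ = 688.6 N.
Parallel to the incline: P cos θ − m g sin θ = 97.96 − 351.6 = -253.6 N; the friction needed to balance this is 253.6 N acting up the slope.
The limit of static friction is μ_s N = 303 N.
Since 253.6 N is within the 303 N limit, the steel block stays put and friction is exactly 254 N.

f ≈ 254 N (up the incline)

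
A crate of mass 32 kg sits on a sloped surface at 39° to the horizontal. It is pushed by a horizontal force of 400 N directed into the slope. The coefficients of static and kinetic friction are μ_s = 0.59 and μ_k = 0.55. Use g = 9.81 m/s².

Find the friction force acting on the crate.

Resolve perpendicular to the incline: N = m g cos θ + P sin θ = 32×9.81×cos 39° + 400×sin 39° = 495.7 N.
Along the incline, the net driving force (taking up-slope positive) is P cos θ − m g sin θ = 310.9 − 197.6 = 113.3 N, so equilibrium requires friction f = -113.3 N (down-slope).
The limit of static friction is μ_s N = 292.5 N.
Since 113.3 N is within the 292.5 N limit, the crate stays put and friction is exactly 113 N.

f ≈ 113 N (down the incline)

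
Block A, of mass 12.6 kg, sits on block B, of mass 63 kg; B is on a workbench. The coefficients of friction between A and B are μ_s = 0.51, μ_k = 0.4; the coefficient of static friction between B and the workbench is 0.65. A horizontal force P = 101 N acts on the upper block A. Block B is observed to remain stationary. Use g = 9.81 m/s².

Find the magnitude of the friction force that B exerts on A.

Between the blocks, N₁ = m_A g = 123.6 N.
Maximum static friction on A from B: μ_s N₁ = 0.51×123.6 = 63.04 N.
Since P = 101 N > 63.04 N, A slides on B; the A–B friction is kinetic: f₁ = μ_k N₁ = 0.4×123.6 = 49.4 N.
B experiences an equal 49.4 N forward from A (third law). B is in equilibrium, so the floor supplies f₂ = 49.4 N of static friction (limit μ_s(m_A+m_B)g = 482.1 N, not exceeded).

f ≈ 49.4 N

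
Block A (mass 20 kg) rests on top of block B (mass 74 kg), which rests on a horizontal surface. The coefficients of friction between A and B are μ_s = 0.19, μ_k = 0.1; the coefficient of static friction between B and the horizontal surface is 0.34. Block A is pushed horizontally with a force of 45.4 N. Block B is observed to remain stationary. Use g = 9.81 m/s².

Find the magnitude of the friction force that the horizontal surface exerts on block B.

f ≈ 19.6 N

The normal force B exerts on A is simply A's weight, N₁ = 196.2 N.
So the A–B interface can sustain at most μ_s N₁ = 37.28 N of static friction.
P = 45.4 N exceeds that limit, so A slips over B and the interface friction becomes kinetic: f₁ = μ_k N₁ = 0.1×196.2 = 19.6 N.
By Newton's third law B feels 19.6 N forward from A. With B stationary, the floor's static friction on B balances it: f₂ = 19.6 N (well within μ_s(m_A+m_B)g = 313.5 N).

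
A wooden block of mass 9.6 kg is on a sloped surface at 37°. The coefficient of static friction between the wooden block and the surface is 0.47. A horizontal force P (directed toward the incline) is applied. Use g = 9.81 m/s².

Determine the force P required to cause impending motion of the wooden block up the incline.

At impending motion up the slope, friction acts down-slope at its limit: f = μ_s N.
Perpendicular to the incline: N = m g cos θ + P sin θ.
Along the incline: P cos θ = m g sin θ + μ_s N = m g sin θ + μ_s (m g cos θ + P sin θ).
Solving, P (cos θ − μ_s sin θ) = m g (sin θ + μ_s cos θ), so P = 9.6×9.81×(sin 37° + 0.47 cos 37°)/(cos 37° − 0.47 sin 37°) = 94.2×0.9772/0.5158 = 178 N.

P ≈ 178 N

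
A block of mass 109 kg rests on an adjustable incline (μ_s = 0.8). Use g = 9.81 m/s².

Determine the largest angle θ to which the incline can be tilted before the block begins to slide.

θ_max ≈ 38.7°

At the slip threshold, m g sin θ = μ_s · m g cos θ, so tan θ = μ_s.
θ_max = arctan(0.8) = 38.7°.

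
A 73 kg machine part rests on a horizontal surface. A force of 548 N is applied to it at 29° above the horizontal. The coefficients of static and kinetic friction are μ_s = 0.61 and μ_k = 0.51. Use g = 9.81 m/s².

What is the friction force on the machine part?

Vertical equilibrium gives N = m g − P sin α = 450.5 N.
For equilibrium, f = P cos α = 548×cos 29° = 479.3 N.
The static-friction limit is μ_s N = 274.8 N.
479.3 > 274.8 N → the machine part slides; f = μ_k N = 0.51×450.5 = 230 N.

f ≈ 230 N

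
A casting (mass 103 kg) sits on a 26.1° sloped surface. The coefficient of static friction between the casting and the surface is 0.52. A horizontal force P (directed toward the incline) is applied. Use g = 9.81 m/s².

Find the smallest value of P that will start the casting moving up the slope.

At impending motion up the slope, friction acts down-slope at its limit: f = μ_s N.
Perpendicular to the incline: N = m g cos θ + P sin θ.
Along the incline: P cos θ = m g sin θ + μ_s N = m g sin θ + μ_s (m g cos θ + P sin θ).
Solving, P (cos θ − μ_s sin θ) = m g (sin θ + μ_s cos θ), so P = 103×9.81×(sin 26.1° + 0.52 cos 26.1°)/(cos 26.1° − 0.52 sin 26.1°) = 1010×0.9069/0.6693 = 1370 N.

P ≈ 1370 N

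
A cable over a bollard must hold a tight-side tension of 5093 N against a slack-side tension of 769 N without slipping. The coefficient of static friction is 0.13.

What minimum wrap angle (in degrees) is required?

T₂/T₁ = e^{μβ} → β = ln(T₂/T₁)/μ.
β = ln(5093/769)/0.13 = 1.891/0.13 = 14.54 rad.
In degrees: β = 14.54 × 180/π = 833°.

β_min ≈ 833°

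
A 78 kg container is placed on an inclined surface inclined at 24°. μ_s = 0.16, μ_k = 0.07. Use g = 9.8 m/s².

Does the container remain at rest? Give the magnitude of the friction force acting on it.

N = m g cos θ = 698 N.
Down-slope weight component: m g sin θ = 311 N.
μ_s N = 112 N.
311 > 112 N, so it slides; kinetic friction f = μ_k N = 0.07×698 = 48.9 N.

f ≈ 48.9 N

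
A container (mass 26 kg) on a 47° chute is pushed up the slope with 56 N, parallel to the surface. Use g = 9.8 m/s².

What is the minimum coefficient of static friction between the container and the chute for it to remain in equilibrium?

N = m g cos θ = 173.8 N.
Friction must make up the shortfall along the incline: f = m g sin θ − P = 186.3 − 56 = 130.3 N.
At the threshold f = μ_s N, so μ_s,min = 130.3/173.8 = 0.75.

μ_s,min ≈ 0.75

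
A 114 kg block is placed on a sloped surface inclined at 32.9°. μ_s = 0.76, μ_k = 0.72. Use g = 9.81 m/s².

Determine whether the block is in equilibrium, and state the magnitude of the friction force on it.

f ≈ 607 N

N = m g cos θ = 939 N.
Down-slope weight component: m g sin θ = 607 N.
μ_s N = 714 N.
607 ≤ 714 N, so it stays put; friction = 607 N.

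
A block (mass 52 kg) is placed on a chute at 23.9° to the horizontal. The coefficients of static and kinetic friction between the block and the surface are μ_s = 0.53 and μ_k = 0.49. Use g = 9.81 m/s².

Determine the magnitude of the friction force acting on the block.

f ≈ 207 N (up the incline)

Normal force: N = m g cos θ = 52 × 9.81 × cos 23.9° = 466.4 N.
Along the slope the weight component is m g sin θ = 206.7 N; friction must supply exactly this, acting up-slope.
Maximum static friction available: μ_s N = 0.53 × 466.4 = 247.2 N.
Since |206.7| ≤ 247.2 N, no slip — friction simply equals what equilibrium demands.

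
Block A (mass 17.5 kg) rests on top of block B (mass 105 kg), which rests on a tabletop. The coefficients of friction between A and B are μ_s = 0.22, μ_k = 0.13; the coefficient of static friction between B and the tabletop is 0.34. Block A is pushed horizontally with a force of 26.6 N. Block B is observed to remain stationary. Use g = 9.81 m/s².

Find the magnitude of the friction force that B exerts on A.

The normal force B exerts on A is simply A's weight, N₁ = 171.7 N.
So the A–B interface can sustain at most μ_s N₁ = 37.77 N of static friction.
P = 26.6 N is within that limit, so A and B move together (both at rest); the A–B friction is simply f₁ = P = 26.6 N.
B experiences an equal 26.6 N forward from A (third law). B is in equilibrium, so the floor supplies f₂ = 26.6 N of static friction (limit μ_s(m_A+m_B)g = 408.6 N, not exceeded).

f ≈ 26.6 N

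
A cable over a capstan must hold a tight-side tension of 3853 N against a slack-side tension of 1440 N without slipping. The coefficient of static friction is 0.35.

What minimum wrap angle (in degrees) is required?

T₂/T₁ = e^{μβ} → β = ln(T₂/T₁)/μ.
β = ln(3853/1440)/0.35 = 0.9842/0.35 = 2.812 rad.
In degrees: β = 2.812 × 180/π = 161°.

β_min ≈ 161°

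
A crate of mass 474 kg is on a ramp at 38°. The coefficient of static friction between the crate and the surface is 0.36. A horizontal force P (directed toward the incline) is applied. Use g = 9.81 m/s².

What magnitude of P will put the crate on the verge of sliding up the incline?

P ≈ 7380 N

At impending motion up the slope, friction acts down-slope at its limit: f = μ_s N.
Perpendicular to the incline: N = m g cos θ + P sin θ.
Along the incline: P cos θ = m g sin θ + μ_s N = m g sin θ + μ_s (m g cos θ + P sin θ).
Solving, P (cos θ − μ_s sin θ) = m g (sin θ + μ_s cos θ), so P = 474×9.81×(sin 38° + 0.36 cos 38°)/(cos 38° − 0.36 sin 38°) = 4650×0.8993/0.5664 = 7380 N.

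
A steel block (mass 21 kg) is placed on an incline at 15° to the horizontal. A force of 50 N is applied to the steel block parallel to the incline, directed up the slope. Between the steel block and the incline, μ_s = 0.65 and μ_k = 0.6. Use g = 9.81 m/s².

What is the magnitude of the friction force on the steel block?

f ≈ 3.32 N (up the incline)

Normal force: N = m g cos θ = 21 × 9.81 × cos 15° = 199 N.
The friction needed for equilibrium is m g sin θ − P = 53.32 − 50 = 3.319 N, measured positive up-slope.
The static-friction ceiling is μ_s N = 0.65 × 199 = 129.3 N.
Since |3.319| ≤ 129.3 N, static friction is sufficient; f equals the required value, not μ_s N.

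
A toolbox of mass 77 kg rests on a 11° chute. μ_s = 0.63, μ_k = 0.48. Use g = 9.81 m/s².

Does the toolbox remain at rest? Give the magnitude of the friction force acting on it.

f ≈ 144 N

N = m g cos θ = 741 N.
Down-slope weight component: m g sin θ = 144 N.
μ_s N = 467 N.
144 ≤ 467 N, so it stays put; friction = 144 N.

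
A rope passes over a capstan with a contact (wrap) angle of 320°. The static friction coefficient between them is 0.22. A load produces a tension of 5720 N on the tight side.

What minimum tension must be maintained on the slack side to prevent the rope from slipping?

Capstan equation at impending slip: T_tight/T_slack = e^{μβ}.
β = 320° = 5.585 rad; e^{μβ} = e^{0.22×5.585} = 3.417.
T_slack = T_tight / e^{μβ} = 5720 / 3.417 = 1670 N.

T_min ≈ 1670 N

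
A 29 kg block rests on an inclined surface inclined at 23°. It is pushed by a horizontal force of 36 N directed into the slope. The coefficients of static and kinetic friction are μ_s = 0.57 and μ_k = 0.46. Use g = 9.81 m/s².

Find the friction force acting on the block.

f ≈ 78 N (up the incline)

Normal direction: N = m g cos θ + P sin θ = 275.9 N.
Parallel to the incline: P cos θ − m g sin θ = 33.14 − 111.2 = -78.02 N; the friction needed to balance this is 78.02 N acting up the slope.
Maximum static friction: μ_s N = 0.57 × 275.9 = 157.3 N.
Since 78.02 N is within the 157.3 N limit, the block stays put and friction is exactly 78 N.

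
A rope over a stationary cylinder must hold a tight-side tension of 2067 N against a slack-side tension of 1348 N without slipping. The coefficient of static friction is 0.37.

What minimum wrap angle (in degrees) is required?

T₂/T₁ = e^{μβ} → β = ln(T₂/T₁)/μ.
β = ln(2067/1348)/0.37 = 0.4275/0.37 = 1.155 rad.
In degrees: β = 1.155 × 180/π = 66.2°.

β_min ≈ 66.2°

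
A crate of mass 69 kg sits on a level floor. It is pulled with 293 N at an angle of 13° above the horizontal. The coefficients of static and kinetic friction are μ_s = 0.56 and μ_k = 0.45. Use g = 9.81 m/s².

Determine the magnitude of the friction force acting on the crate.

The vertical component of P reduces the normal force: N = m g − P sin α = 676.9 − 65.91 = 611 N.
The horizontal driving force is P cos α = 285.5 N, so equilibrium needs friction f = 285.5 N.
The static-friction limit is μ_s N = 342.1 N.
285.5 ≤ 342.1 N → static; friction equals the required 285 N.

f ≈ 285 N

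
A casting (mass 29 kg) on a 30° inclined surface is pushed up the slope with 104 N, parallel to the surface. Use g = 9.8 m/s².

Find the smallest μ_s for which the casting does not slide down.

μ_s,min ≈ 0.155

N = m g cos θ = 246.1 N.
Friction must make up the shortfall along the incline: f = m g sin θ − P = 142.1 − 104 = 38.1 N.
At the threshold f = μ_s N, so μ_s,min = 38.1/246.1 = 0.155.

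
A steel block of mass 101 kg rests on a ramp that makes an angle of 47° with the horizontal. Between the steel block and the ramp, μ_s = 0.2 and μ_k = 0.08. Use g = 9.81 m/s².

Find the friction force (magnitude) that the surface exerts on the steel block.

f ≈ 54.1 N (up the incline)

Normal force: N = m g cos θ = 101 × 9.81 × cos 47° = 675.7 N.
For equilibrium along the incline, friction must balance the weight component: f = m g sin θ = 724.6 N up the slope.
Maximum static friction available: μ_s N = 0.2 × 675.7 = 135.1 N.
Since |724.6| > 135.1 N, static friction cannot hold it; the steel block slides down the incline and kinetic friction applies: f = μ_k N = 0.08 × 675.7 = 54.1 N.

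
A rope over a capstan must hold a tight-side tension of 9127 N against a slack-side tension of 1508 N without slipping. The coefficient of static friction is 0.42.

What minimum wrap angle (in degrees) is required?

β_min ≈ 246°

T₂/T₁ = e^{μβ} → β = ln(T₂/T₁)/μ.
β = ln(9127/1508)/0.42 = 1.8/0.42 = 4.287 rad.
In degrees: β = 4.287 × 180/π = 246°.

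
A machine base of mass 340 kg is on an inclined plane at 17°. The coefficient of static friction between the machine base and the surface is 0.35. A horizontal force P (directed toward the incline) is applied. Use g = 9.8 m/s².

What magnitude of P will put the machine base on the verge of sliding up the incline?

At impending motion up the slope, friction acts down-slope at its limit: f = μ_s N.
Perpendicular to the incline: N = m g cos θ + P sin θ.
Along the incline: P cos θ = m g sin θ + μ_s N = m g sin θ + μ_s (m g cos θ + P sin θ).
Solving, P (cos θ − μ_s sin θ) = m g (sin θ + μ_s cos θ), so P = 340×9.8×(sin 17° + 0.35 cos 17°)/(cos 17° − 0.35 sin 17°) = 3330×0.6271/0.854 = 2450 N.

P ≈ 2450 N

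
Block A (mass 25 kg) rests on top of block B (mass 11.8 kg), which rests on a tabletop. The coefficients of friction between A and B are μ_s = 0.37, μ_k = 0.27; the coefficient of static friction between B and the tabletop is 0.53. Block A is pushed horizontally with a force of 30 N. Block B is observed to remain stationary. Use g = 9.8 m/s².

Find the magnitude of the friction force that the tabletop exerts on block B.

f ≈ 30 N

Between the blocks, N₁ = m_A g = 245 N.
So the A–B interface can sustain at most μ_s N₁ = 90.65 N of static friction.
P = 30 N is within that limit, so A and B move together (both at rest); the A–B friction is simply f₁ = P = 30 N.
By Newton's third law B feels 30 N forward from A. With B stationary, the floor's static friction on B balances it: f₂ = 30 N (well within μ_s(m_A+m_B)g = 191.1 N).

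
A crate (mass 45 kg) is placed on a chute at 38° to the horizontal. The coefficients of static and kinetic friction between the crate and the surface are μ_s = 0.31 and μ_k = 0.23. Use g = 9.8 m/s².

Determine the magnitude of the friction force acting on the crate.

f ≈ 79.9 N (up the incline)

The normal reaction is N = m g cos θ = 347.5 N.
Along the slope the weight component is m g sin θ = 271.5 N; friction must supply exactly this, acting up-slope.
Maximum static friction available: μ_s N = 0.31 × 347.5 = 107.7 N.
|271.5| exceeds 107.7 N, so the crate slips down-slope; friction is kinetic, f = μ_k N = 0.23×347.5 = 79.9 N.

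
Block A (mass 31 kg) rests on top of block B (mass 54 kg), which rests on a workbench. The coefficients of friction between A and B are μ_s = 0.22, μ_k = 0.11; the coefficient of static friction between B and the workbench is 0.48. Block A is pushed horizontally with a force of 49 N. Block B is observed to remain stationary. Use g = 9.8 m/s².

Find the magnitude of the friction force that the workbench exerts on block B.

Between the blocks, N₁ = m_A g = 303.8 N.
So the A–B interface can sustain at most μ_s N₁ = 66.84 N of static friction.
P = 49 N is within that limit, so A and B move together (both at rest); the A–B friction is simply f₁ = P = 49 N.
B experiences an equal 49 N forward from A (third law). B is in equilibrium, so the floor supplies f₂ = 49 N of static friction (limit μ_s(m_A+m_B)g = 399.8 N, not exceeded).

f ≈ 49 N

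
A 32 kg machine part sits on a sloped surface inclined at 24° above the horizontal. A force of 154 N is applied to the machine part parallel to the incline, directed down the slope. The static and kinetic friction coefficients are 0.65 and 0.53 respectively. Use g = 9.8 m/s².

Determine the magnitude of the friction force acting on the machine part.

Normal force: N = m g cos θ = 32 × 9.8 × cos 24° = 286.5 N.
For equilibrium along the incline the friction force must supply f = m g sin θ + P = 127.6 + 154 = 281.6 N (positive meaning up-slope).
Static friction can supply at most μ_s N = 186.2 N.
Since |281.6| > 186.2 N, static friction cannot hold it; the machine part slides down the incline and kinetic friction applies: f = μ_k N = 0.53 × 286.5 = 152 N.

f ≈ 152 N (up the incline)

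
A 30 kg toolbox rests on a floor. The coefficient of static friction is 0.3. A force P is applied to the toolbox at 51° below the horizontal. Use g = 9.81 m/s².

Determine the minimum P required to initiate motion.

N = m g + P sin α (the push presses the toolbox into the floor).
At impending slip, P cos α = μ_s N = μ_s (m g + P sin α).
Solving: P (cos α − μ_s sin α) = μ_s m g → P = 0.3×294/(cos 51° − 0.3 sin 51°) = 88.3/0.3962 = 223 N.

P ≈ 223 N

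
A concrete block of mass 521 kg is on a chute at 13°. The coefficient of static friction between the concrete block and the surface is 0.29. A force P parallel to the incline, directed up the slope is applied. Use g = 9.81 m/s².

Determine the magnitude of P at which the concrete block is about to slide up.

P ≈ 2590 N

At impending motion up the slope, friction acts down-slope at its limit: f = μ_s N.
P is parallel to the surface, so N = m g cos θ = 4980 N.
Along the incline: P = m g sin θ + μ_s N = 1150 + 0.29×4980 = 2590 N.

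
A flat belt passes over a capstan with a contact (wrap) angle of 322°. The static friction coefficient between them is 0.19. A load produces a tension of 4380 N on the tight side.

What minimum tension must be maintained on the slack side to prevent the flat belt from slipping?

Capstan equation at impending slip: T_tight/T_slack = e^{μβ}.
β = 322° = 5.62 rad; e^{μβ} = e^{0.19×5.62} = 2.909.
T_slack = T_tight / e^{μβ} = 4380 / 2.909 = 1510 N.

T_min ≈ 1510 N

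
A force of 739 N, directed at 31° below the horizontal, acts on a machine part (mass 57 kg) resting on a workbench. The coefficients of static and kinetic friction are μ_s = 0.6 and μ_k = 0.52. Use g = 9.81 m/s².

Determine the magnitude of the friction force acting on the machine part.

Vertical equilibrium gives N = m g + P sin α = 939.8 N.
Horizontally, friction must balance P cos α = 633.4 N.
μ_s N = 0.6 × 939.8 = 563.9 N.
633.4 > 563.9 N → the machine part slides; f = μ_k N = 0.52×939.8 = 489 N.

f ≈ 489 N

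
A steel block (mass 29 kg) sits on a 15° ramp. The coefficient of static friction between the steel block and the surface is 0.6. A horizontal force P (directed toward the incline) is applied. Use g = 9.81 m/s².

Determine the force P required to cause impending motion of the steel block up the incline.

P ≈ 294 N

At impending motion up the slope, friction acts down-slope at its limit: f = μ_s N.
Perpendicular to the incline: N = m g cos θ + P sin θ.
Along the incline: P cos θ = m g sin θ + μ_s N = m g sin θ + μ_s (m g cos θ + P sin θ).
Solving, P (cos θ − μ_s sin θ) = m g (sin θ + μ_s cos θ), so P = 29×9.81×(sin 15° + 0.6 cos 15°)/(cos 15° − 0.6 sin 15°) = 284×0.8384/0.8106 = 294 N.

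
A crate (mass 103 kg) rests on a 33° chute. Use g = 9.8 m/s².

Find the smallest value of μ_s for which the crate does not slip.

At the slip threshold m g sin θ = μ_s m g cos θ, so μ_s,min = tan θ.
μ_s,min = tan 33° = 0.649.

μ_s,min ≈ 0.649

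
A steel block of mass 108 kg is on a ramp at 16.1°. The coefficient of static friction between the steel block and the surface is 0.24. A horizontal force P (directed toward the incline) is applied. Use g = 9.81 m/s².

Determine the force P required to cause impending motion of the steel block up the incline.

P ≈ 602 N

At impending motion up the slope, friction acts down-slope at its limit: f = μ_s N.
Perpendicular to the incline: N = m g cos θ + P sin θ.
Along the incline: P cos θ = m g sin θ + μ_s N = m g sin θ + μ_s (m g cos θ + P sin θ).
Solving, P (cos θ − μ_s sin θ) = m g (sin θ + μ_s cos θ), so P = 108×9.81×(sin 16.1° + 0.24 cos 16.1°)/(cos 16.1° − 0.24 sin 16.1°) = 1060×0.5079/0.8942 = 602 N.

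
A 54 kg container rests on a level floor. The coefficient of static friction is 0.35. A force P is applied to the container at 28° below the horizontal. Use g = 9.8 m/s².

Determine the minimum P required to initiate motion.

P ≈ 258 N

N = m g + P sin α (the push presses the container into the level floor).
At impending slip, P cos α = μ_s N = μ_s (m g + P sin α).
Solving: P (cos α − μ_s sin α) = μ_s m g → P = 0.35×529/(cos 28° − 0.35 sin 28°) = 185/0.7186 = 258 N.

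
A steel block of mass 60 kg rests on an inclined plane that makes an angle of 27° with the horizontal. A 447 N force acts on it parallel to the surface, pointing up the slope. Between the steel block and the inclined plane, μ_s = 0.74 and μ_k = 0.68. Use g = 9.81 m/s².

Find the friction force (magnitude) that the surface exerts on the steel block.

f ≈ 180 N (down the incline)

The normal reaction is N = m g cos θ = 524.4 N.
For equilibrium along the incline the friction force must supply f = m g sin θ − P = 267.2 − 447 = -179.8 N (positive meaning up-slope).
The static-friction ceiling is μ_s N = 0.74 × 524.4 = 388.1 N.
Since |-179.8| ≤ 388.1 N, no slip — friction simply equals what equilibrium demands.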